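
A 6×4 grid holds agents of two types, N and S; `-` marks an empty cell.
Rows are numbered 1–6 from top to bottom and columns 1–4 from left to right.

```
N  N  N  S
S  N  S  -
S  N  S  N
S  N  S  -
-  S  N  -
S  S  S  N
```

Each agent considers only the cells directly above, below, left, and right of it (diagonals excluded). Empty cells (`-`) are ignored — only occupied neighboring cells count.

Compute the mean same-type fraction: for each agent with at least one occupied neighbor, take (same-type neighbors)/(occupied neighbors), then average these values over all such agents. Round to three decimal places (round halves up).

(1,1)N 1/2
(1,2)N 3/3
(1,3)N 1/3
(1,4)S 0/1
(2,1)S 1/3
(2,2)N 2/4
(2,3)S 1/3
(3,1)S 2/3
(3,2)N 2/4
(3,3)S 2/4
(3,4)N 0/1
(4,1)S 1/2
(4,2)N 1/4
(4,3)S 1/3
(5,2)S 1/3
(5,3)N 0/3
(6,1)S 1/1
(6,2)S 3/3
(6,3)S 1/3
(6,4)N 0/1
Sum over 20 agents: 1/2 + 3/3 + 1/3 + 0/1 + 1/3 + 2/4 + 1/3 + 2/3 + 2/4 + 2/4 + 0/1 + 1/2 + 1/4 + 1/3 + 1/3 + 0/3 + 1/1 + 3/3 + 1/3 + 0/1 = 101/12; mean = 101/12 ÷ 20 = 101/240 = 0.420833… → 0.421.

0.421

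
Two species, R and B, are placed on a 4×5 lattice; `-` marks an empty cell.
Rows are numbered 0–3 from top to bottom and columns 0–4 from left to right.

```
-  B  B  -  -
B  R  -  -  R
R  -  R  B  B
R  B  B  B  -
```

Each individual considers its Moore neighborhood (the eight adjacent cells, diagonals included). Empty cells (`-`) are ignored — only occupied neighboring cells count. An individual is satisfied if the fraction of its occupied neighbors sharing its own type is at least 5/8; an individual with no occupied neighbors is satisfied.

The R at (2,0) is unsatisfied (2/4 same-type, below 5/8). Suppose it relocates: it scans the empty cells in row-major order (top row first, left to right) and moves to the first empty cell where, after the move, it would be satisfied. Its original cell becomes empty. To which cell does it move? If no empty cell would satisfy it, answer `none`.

Vacating (2,0). Empty cells in order:
  (0,0): 1/3 same-type → still unsatisfied.
  (0,3): 1/2 same-type → still unsatisfied.
  (0,4): 1/1 same-type → satisfied — stop here.

(0,4)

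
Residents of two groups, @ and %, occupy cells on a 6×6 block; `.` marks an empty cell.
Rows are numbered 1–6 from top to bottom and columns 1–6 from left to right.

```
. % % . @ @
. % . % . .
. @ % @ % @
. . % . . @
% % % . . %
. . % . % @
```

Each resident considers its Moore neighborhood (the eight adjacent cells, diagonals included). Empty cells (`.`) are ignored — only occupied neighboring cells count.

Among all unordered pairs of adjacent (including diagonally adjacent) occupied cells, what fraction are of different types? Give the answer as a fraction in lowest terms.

Scan each occupied cell's neighbors to the right and below (and the two forward diagonals) so each pair is counted once.
From row 1: 1 unlike of 6 pairs (running 1/6).
From row 2: 2 unlike of 5 pairs (running 3/11).
From row 3: 7 unlike of 9 pairs (running 10/20).
From row 4: 1 unlike of 3 pairs (running 11/23).
From row 5: 1 unlike of 6 pairs (running 12/29).
From row 6: 1 unlike of 1 pairs (running 13/30).
Total adjacent occupied pairs: 30; unlike-type pairs: 13.
13/30 is already in lowest terms.

13/30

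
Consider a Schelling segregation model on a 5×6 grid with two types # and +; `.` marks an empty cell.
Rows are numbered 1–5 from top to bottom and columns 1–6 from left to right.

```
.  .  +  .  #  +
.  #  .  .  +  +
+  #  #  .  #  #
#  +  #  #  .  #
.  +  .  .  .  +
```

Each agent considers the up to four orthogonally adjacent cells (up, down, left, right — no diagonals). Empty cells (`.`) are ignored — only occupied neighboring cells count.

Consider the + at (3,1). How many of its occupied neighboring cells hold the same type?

0

Occupied neighbors of (3,1): (4,1)=#, (3,2)=#.
Same type (+): 0 of 2.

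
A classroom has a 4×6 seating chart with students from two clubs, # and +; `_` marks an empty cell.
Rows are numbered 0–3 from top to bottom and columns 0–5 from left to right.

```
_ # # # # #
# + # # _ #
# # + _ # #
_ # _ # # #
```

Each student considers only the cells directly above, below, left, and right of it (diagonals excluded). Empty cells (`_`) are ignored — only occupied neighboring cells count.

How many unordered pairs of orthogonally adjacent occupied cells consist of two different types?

6

Scan each occupied cell's neighbors to the right and below so each pair is counted once.
Row 0: #(0,1)–#(0,2)= #(0,1)–+(1,1)≠ #(0,2)–#(0,3)= #(0,2)–#(1,2)= #(0,3)–#(0,4)= #(0,3)–#(1,3)= #(0,4)–#(0,5)= #(0,5)–#(1,5)=  → 1/8 unlike.
Row 1: #(1,0)–+(1,1)≠ #(1,0)–#(2,0)= +(1,1)–#(1,2)≠ +(1,1)–#(2,1)≠ #(1,2)–#(1,3)= #(1,2)–+(2,2)≠ #(1,5)–#(2,5)=  → 4/7 unlike.
Row 2: #(2,0)–#(2,1)= #(2,1)–+(2,2)≠ #(2,1)–#(3,1)= #(2,4)–#(2,5)= #(2,4)–#(3,4)= #(2,5)–#(3,5)=  → 1/6 unlike.
Row 3: #(3,3)–#(3,4)= #(3,4)–#(3,5)=  → 0/2 unlike.
Total adjacent occupied pairs: 23; unlike-type pairs: 6.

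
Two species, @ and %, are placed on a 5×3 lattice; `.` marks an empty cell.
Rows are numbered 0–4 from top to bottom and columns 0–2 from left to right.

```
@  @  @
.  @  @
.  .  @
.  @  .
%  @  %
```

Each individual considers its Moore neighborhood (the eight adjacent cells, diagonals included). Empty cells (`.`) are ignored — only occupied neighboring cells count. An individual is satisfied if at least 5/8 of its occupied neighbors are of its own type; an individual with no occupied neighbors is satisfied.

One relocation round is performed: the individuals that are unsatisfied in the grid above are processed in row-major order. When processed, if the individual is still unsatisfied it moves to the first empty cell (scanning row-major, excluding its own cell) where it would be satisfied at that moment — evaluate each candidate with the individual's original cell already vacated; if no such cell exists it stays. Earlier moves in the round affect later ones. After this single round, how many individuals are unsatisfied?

Initially unsatisfied (in order): (3,1), (4,0), (4,1), (4,2).
  (3,1) → (1,0).
  (4,0): no empty cell satisfies it; stays.
  (4,1) → (2,0).
  (4,2): now satisfied by earlier moves; stays.
Resulting grid:
@ @ @
@ @ @
@ . @
. . .
% . %
All satisfied now.

0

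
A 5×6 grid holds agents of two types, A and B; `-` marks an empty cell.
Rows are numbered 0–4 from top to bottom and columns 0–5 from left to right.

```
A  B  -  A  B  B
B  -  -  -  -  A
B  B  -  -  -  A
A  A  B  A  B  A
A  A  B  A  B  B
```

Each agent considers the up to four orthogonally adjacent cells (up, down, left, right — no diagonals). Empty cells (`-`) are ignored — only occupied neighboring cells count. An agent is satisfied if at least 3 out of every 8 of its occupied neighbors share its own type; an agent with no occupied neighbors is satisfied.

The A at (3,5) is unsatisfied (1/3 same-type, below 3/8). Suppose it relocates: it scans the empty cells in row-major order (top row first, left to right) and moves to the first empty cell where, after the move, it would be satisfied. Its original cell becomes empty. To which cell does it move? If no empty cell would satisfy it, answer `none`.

(0,2)

Vacating (3,5). Empty cells in order:
  (0,2): 1/2 same-type → satisfied — stop here.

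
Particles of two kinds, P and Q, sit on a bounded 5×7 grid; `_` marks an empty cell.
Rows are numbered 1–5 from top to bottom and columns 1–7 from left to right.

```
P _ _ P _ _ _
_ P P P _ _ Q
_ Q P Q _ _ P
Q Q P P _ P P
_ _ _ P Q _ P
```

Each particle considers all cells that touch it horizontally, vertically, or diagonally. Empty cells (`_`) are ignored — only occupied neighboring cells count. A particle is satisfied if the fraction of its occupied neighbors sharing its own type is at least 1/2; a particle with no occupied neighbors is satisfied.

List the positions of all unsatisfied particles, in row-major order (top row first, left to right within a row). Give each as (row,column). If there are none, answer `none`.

(2,7), (3,2), (3,4), (5,5)

(1,1)P 1/1 satisfied
(1,4)P 2/2 satisfied
(2,2)P 3/4 satisfied
(2,3)P 4/6 satisfied
(2,4)P 3/4 satisfied
(2,7)Q 0/1 not
(3,2)Q 2/6 not
(3,3)P 5/8 satisfied
(3,4)Q 0/5 not
(3,7)P 2/3 satisfied
(4,1)Q 2/2 satisfied
(4,2)Q 2/4 satisfied
(4,3)P 3/6 satisfied
(4,4)P 3/5 satisfied
(4,6)P 3/4 satisfied
(4,7)P 3/3 satisfied
(5,4)P 2/3 satisfied
(5,5)Q 0/3 not
(5,7)P 2/2 satisfied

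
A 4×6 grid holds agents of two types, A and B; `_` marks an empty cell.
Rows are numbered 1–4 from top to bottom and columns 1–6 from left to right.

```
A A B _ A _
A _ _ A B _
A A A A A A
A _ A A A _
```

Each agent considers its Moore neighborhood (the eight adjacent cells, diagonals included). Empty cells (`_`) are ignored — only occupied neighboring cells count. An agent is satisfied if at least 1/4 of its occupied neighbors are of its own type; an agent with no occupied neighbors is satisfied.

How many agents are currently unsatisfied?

2

(1,1)A 2/2 satisfied
(1,2)A 2/3 satisfied
(1,3)B 0/2 not
(1,5)A 1/2 satisfied
(2,1)A 4/4 satisfied
(2,4)A 4/6 satisfied
(2,5)B 0/5 not
(3,1)A 3/3 satisfied
(3,2)A 5/5 satisfied
(3,3)A 5/5 satisfied
(3,4)A 6/7 satisfied
(3,5)A 5/6 satisfied
(3,6)A 2/3 satisfied
(4,1)A 2/2 satisfied
(4,3)A 4/4 satisfied
(4,4)A 5/5 satisfied
(4,5)A 4/4 satisfied
Unsatisfied: (1,3), (2,5) — 2 in total.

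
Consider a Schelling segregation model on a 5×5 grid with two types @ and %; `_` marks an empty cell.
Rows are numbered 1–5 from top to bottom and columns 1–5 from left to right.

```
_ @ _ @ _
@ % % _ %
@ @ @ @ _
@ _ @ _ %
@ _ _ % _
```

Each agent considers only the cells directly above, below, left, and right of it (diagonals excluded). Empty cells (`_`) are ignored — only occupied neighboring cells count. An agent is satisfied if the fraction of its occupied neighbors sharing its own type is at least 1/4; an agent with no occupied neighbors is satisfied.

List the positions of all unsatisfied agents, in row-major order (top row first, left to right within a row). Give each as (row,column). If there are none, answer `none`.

(1,2)@ 0/1 not
(1,4)@ 0/0 satisfied
(2,1)@ 1/2 satisfied
(2,2)% 1/4 satisfied
(2,3)% 1/2 satisfied
(2,5)% 0/0 satisfied
(3,1)@ 3/3 satisfied
(3,2)@ 2/3 satisfied
(3,3)@ 3/4 satisfied
(3,4)@ 1/1 satisfied
(4,1)@ 2/2 satisfied
(4,3)@ 1/1 satisfied
(4,5)% 0/0 satisfied
(5,1)@ 1/1 satisfied
(5,4)% 0/0 satisfied

(1,2)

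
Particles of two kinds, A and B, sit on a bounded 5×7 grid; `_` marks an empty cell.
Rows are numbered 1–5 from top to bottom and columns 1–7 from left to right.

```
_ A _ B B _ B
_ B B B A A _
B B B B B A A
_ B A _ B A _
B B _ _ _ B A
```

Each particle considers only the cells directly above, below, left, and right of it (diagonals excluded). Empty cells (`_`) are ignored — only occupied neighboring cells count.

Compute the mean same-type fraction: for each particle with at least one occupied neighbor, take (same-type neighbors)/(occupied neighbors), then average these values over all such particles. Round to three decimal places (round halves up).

0.638

(1,2)A 0/1
(1,4)B 2/2
(1,5)B 1/2
(1,7)B — no occupied neighbors
(2,2)B 2/3
(2,3)B 3/3
(2,4)B 3/4
(2,5)A 1/4
(2,6)A 2/2
(3,1)B 1/1
(3,2)B 4/4
(3,3)B 3/4
(3,4)B 3/3
(3,5)B 2/4
(3,6)A 3/4
(3,7)A 1/1
(4,2)B 2/3
(4,3)A 0/2
(4,5)B 1/2
(4,6)A 1/3
(5,1)B 1/1
(5,2)B 2/2
(5,6)B 0/2
(5,7)A 0/1
Sum over 23 particles: 0/1 + 2/2 + 1/2 + 2/3 + 3/3 + 3/4 + 1/4 + 2/2 + 1/1 + 4/4 + 3/4 + 3/3 + 2/4 + 3/4 + 1/1 + 2/3 + 0/2 + 1/2 + 1/3 + 1/1 + 2/2 + 0/2 + 0/1 = 44/3; mean = 44/3 ÷ 23 = 44/69 = 0.637681… → 0.638.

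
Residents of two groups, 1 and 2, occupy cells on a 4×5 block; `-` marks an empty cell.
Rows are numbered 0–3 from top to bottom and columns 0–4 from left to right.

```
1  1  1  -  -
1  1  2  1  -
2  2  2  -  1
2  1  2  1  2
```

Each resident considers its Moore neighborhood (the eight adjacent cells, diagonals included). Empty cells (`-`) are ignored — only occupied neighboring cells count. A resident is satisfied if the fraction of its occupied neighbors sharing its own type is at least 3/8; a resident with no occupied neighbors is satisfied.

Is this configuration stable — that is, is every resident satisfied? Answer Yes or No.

No

Row 0: (0,0)1 3/3 satisfied · (0,1)1 4/5 satisfied · (0,2)1 3/4 satisfied
Row 1: (1,0)1 3/5 satisfied · (1,1)1 4/8 satisfied · (1,2)2 2/6 not · (1,3)1 2/4 satisfied
Row 2: (2,0)2 2/5 satisfied · (2,1)2 5/8 satisfied · (2,2)2 3/7 satisfied · (2,4)1 2/3 satisfied
Row 3: (3,0)2 2/3 satisfied · (3,1)1 0/5 not · (3,2)2 2/4 satisfied · (3,3)1 1/4 not · (3,4)2 0/2 not
For instance (1,2) has only 2/6 same-type neighbors, below 3/8.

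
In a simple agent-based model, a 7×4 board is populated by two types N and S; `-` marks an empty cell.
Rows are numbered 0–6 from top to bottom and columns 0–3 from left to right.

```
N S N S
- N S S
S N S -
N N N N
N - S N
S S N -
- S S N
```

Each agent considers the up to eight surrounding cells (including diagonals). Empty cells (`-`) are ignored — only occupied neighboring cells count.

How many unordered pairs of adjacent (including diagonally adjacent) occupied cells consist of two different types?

Scan each occupied cell's neighbors to the right and below (and the two forward diagonals) so each pair is counted once.
From row 0: 6 unlike of 11 pairs (running 6/11).
From row 1: 4 unlike of 8 pairs (running 10/19).
From row 2: 7 unlike of 10 pairs (running 17/29).
From row 3: 3 unlike of 10 pairs (running 20/39).
From row 4: 4 unlike of 6 pairs (running 24/45).
From row 5: 3 unlike of 8 pairs (running 27/53).
From row 6: 1 unlike of 2 pairs (running 28/55).
Total adjacent occupied pairs: 55; unlike-type pairs: 28.

28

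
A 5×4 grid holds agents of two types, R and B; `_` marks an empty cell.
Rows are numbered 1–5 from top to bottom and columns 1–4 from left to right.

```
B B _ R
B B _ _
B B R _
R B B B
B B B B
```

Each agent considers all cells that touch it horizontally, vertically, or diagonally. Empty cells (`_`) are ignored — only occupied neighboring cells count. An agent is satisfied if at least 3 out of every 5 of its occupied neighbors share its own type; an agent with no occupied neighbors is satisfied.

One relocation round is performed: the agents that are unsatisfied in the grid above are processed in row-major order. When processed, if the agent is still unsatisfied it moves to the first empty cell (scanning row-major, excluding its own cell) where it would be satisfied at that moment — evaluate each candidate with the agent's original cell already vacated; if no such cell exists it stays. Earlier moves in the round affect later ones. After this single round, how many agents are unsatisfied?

1

Initially unsatisfied (in order): (3,3), (4,1).
  (3,3) → (2,4).
  (4,1): no empty cell satisfies it; stays.
Resulting grid:
B B _ R
B B _ R
B B _ _
R B B B
B B B B
Unsatisfied now: (4,1).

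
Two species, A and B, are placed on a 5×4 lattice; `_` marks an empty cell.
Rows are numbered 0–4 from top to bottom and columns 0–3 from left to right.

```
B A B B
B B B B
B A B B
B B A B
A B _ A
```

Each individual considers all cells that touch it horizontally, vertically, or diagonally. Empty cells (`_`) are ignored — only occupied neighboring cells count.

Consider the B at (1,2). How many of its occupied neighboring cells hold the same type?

6

Occupied neighbors of (1,2): (0,1)=A, (0,2)=B, (0,3)=B, (1,1)=B, (1,3)=B, (2,1)=A, (2,2)=B, (2,3)=B.
Same type (B): 6 of 8.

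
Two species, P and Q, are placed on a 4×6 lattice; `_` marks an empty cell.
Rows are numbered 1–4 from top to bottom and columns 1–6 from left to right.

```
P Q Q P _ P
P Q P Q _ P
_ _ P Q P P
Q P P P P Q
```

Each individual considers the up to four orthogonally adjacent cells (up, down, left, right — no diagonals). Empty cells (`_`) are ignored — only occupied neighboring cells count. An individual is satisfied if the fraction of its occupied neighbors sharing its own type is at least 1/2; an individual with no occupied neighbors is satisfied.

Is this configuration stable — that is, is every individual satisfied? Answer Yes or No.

No

Row 1: (1,1)P 1/2 ok · (1,2)Q 2/3 ok · (1,3)Q 1/3 unhappy · (1,4)P 0/2 unhappy · (1,6)P 1/1 ok
Row 2: (2,1)P 1/2 ok · (2,2)Q 1/3 unhappy · (2,3)P 1/4 unhappy · (2,4)Q 1/3 unhappy · (2,6)P 2/2 ok
Row 3: (3,3)P 2/3 ok · (3,4)Q 1/4 unhappy · (3,5)P 2/3 ok · (3,6)P 2/3 ok
Row 4: (4,1)Q 0/1 unhappy · (4,2)P 1/2 ok · (4,3)P 3/3 ok · (4,4)P 2/3 ok · (4,5)P 2/3 ok · (4,6)Q 0/2 unhappy
For instance (1,3) has only 1/3 same-type neighbors, below 1/2.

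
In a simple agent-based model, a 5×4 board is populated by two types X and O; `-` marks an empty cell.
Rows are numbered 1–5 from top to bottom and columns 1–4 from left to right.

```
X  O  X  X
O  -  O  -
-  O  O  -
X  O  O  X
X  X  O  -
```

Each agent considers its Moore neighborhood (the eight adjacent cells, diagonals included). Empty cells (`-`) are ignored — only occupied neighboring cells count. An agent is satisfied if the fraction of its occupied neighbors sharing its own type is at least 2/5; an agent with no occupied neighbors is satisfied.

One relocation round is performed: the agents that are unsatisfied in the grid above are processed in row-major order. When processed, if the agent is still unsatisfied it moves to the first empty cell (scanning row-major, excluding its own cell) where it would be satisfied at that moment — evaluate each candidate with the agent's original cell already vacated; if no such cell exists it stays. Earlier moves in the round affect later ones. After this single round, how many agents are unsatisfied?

Initially unsatisfied (in order): (1,1), (1,3), (4,4).
  (1,1) → (2,4).
  (1,3): now satisfied by earlier moves; stays.
  (4,4): no empty cell satisfies it; stays.
Resulting grid:
- O X X
O - O X
- O O -
X O O X
X X O -
Unsatisfied now: (4,4).

1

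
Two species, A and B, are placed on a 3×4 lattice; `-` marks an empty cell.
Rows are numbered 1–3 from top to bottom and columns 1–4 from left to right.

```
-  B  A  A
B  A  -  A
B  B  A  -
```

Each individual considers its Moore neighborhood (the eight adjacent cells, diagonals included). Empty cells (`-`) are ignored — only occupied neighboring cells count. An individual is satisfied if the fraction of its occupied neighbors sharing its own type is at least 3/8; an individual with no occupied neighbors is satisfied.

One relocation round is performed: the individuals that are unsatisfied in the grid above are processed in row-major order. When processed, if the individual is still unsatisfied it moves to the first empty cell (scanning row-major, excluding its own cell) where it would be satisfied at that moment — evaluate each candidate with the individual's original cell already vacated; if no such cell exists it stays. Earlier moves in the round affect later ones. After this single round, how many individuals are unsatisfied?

Initially unsatisfied (in order): (1,2), (2,2).
  (1,2) → (1,1).
  (2,2) → (2,3).
Resulting grid:
B - A A
B - A A
B B A -
All satisfied now.

0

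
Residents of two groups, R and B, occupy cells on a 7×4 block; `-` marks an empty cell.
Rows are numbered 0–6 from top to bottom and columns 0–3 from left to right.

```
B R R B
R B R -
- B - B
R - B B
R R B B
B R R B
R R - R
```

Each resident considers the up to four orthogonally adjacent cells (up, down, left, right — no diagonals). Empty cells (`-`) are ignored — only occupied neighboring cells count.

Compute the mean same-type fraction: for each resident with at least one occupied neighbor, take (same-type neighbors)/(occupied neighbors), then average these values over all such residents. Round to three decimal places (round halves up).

(0,0)B 0/2
(0,1)R 1/3
(0,2)R 2/3
(0,3)B 0/1
(1,0)R 0/2
(1,1)B 1/4
(1,2)R 1/2
(2,1)B 1/1
(2,3)B 1/1
(3,0)R 1/1
(3,2)B 2/2
(3,3)B 3/3
(4,0)R 2/3
(4,1)R 2/3
(4,2)B 2/4
(4,3)B 3/3
(5,0)B 0/3
(5,1)R 3/4
(5,2)R 1/3
(5,3)B 1/3
(6,0)R 1/2
(6,1)R 2/2
(6,3)R 0/1
Sum over 23 residents: 0/2 + 1/3 + 2/3 + 0/1 + 0/2 + 1/4 + 1/2 + 1/1 + 1/1 + 1/1 + 2/2 + 3/3 + 2/3 + 2/3 + 2/4 + 3/3 + 0/3 + 3/4 + 1/3 + 1/3 + 1/2 + 2/2 + 0/1 = 25/2; mean = 25/2 ÷ 23 = 25/46 = 0.543478… → 0.543.

0.543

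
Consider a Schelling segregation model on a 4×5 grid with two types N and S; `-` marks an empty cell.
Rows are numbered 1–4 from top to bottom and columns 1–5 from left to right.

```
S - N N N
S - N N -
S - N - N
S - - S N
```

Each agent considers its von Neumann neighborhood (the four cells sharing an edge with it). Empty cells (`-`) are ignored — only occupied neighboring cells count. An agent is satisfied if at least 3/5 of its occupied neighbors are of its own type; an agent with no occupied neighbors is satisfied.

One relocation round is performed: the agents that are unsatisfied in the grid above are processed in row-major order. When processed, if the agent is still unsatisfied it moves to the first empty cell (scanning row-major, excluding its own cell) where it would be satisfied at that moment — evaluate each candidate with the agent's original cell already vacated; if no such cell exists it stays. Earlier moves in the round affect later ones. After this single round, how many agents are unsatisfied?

0

Initially unsatisfied (in order): (4,4), (4,5).
  (4,4) → (4,2).
  (4,5): now satisfied by earlier moves; stays.
Resulting grid:
S - N N N
S - N N -
S - N - N
S S - - N
All satisfied now.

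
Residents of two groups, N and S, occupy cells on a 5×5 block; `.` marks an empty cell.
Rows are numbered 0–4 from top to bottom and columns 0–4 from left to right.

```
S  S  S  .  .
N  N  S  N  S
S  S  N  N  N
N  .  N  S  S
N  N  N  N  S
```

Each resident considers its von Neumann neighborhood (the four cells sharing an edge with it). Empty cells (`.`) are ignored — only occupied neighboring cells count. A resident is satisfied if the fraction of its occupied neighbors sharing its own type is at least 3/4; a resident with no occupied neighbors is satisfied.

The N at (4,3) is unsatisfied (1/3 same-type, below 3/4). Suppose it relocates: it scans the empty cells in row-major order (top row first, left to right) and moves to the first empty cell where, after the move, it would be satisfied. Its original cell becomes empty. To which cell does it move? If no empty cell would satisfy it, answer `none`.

(3,1)

Vacating (4,3). Empty cells in order:
  (0,3): 1/2 same-type → still unsatisfied.
  (0,4): 0/1 same-type → still unsatisfied.
  (3,1): 3/4 same-type → satisfied — stop here.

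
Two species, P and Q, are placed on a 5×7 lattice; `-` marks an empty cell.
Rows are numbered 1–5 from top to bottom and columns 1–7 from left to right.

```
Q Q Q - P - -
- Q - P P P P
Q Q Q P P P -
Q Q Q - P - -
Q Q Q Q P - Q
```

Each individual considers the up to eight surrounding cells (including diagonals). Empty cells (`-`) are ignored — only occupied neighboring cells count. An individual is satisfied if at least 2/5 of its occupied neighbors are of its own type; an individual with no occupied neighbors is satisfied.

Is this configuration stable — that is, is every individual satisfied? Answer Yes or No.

Yes

(1,1)Q 2/2 satisfied
(1,2)Q 3/3 satisfied
(1,3)Q 2/3 satisfied
(1,5)P 3/3 satisfied
(2,2)Q 6/6 satisfied
(2,4)P 4/6 satisfied
(2,5)P 6/6 satisfied
(2,6)P 5/5 satisfied
(2,7)P 2/2 satisfied
(3,1)Q 4/4 satisfied
(3,2)Q 6/6 satisfied
(3,3)Q 4/6 satisfied
(3,4)P 4/6 satisfied
(3,5)P 6/6 satisfied
(3,6)P 5/5 satisfied
(4,1)Q 5/5 satisfied
(4,2)Q 8/8 satisfied
(4,3)Q 6/7 satisfied
(4,5)P 4/5 satisfied
(5,1)Q 3/3 satisfied
(5,2)Q 5/5 satisfied
(5,3)Q 4/4 satisfied
(5,4)Q 2/4 satisfied
(5,5)P 1/2 satisfied
(5,7)Q 0/0 satisfied
All meet the threshold, so the configuration is stable.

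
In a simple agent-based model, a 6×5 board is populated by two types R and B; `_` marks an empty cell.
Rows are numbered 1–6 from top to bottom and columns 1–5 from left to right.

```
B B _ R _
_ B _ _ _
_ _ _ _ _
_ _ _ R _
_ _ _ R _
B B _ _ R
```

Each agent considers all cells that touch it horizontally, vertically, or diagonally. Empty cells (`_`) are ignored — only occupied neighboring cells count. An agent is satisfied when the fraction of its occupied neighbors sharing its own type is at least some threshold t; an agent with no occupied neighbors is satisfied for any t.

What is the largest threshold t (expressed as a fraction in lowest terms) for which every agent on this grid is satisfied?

(1,1)B 2/2
(1,2)B 2/2
(1,4)R — no occupied neighbors
(2,2)B 2/2
(4,4)R 1/1
(5,4)R 2/2
(6,1)B 1/1
(6,2)B 1/1
(6,5)R 1/1
The smallest same-type fraction is 2/2 at (1,1), which reduces to 1/1. Any threshold above that leaves this agent unsatisfied.

1/1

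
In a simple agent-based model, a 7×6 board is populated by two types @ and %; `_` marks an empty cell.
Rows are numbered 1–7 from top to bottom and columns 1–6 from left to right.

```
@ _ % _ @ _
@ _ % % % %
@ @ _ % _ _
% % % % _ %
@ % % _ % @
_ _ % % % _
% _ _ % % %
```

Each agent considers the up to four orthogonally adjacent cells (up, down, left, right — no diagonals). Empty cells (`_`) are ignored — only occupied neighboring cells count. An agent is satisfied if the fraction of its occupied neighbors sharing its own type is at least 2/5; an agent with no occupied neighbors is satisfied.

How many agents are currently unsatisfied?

5

(1,1)@ 1/1 ok
(1,3)% 1/1 ok
(1,5)@ 0/1 unhappy
(2,1)@ 2/2 ok
(2,3)% 2/2 ok
(2,4)% 3/3 ok
(2,5)% 2/3 ok
(2,6)% 1/1 ok
(3,1)@ 2/3 ok
(3,2)@ 1/2 ok
(3,4)% 2/2 ok
(4,1)% 1/3 unhappy
(4,2)% 3/4 ok
(4,3)% 3/3 ok
(4,4)% 2/2 ok
(4,6)% 0/1 unhappy
(5,1)@ 0/2 unhappy
(5,2)% 2/3 ok
(5,3)% 3/3 ok
(5,5)% 1/2 ok
(5,6)@ 0/2 unhappy
(6,3)% 2/2 ok
(6,4)% 3/3 ok
(6,5)% 3/3 ok
(7,1)% 0/0 ok
(7,4)% 2/2 ok
(7,5)% 3/3 ok
(7,6)% 1/1 ok
Unsatisfied: (1,5), (4,1), (4,6), (5,1), (5,6) — 5 in total.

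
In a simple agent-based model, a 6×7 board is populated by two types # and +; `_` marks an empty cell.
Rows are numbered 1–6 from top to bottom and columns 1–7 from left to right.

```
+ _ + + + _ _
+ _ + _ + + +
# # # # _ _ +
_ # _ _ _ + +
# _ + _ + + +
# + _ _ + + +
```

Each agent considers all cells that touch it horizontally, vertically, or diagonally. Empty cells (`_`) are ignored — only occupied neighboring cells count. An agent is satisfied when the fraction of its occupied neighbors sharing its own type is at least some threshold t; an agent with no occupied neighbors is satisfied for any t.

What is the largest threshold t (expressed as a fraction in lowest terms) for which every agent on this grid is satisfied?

Row 1: (1,1)+ 1/1 · (1,3)+ 2/2 · (1,4)+ 4/4 · (1,5)+ 3/3
Row 2: (2,1)+ 1/3 · (2,3)+ 2/5 · (2,5)+ 3/4 · (2,6)+ 4/4 · (2,7)+ 2/2
Row 3: (3,1)# 2/3 · (3,2)# 3/5 · (3,3)# 3/4 · (3,4)# 1/3 · (3,7)+ 4/4
Row 4: (4,2)# 4/5 · (4,6)+ 5/5 · (4,7)+ 4/4
Row 5: (5,1)# 2/3 · (5,3)+ 1/2 · (5,5)+ 4/4 · (5,6)+ 7/7 · (5,7)+ 5/5
Row 6: (6,1)# 1/2 · (6,2)+ 1/3 · (6,5)+ 3/3 · (6,6)+ 5/5 · (6,7)+ 3/3
The smallest same-type fraction is 1/3 at (2,1), which reduces to 1/3. Any threshold above that leaves this agent unsatisfied.

1/3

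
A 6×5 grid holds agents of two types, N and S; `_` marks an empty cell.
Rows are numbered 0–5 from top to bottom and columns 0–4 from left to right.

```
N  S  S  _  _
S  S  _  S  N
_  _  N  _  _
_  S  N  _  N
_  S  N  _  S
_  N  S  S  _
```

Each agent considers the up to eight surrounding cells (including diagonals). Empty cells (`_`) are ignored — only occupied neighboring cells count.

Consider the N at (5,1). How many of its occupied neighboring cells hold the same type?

1

Occupied neighbors of (5,1): (4,1)=S, (4,2)=N, (5,2)=S.
Same type (N): 1 of 3.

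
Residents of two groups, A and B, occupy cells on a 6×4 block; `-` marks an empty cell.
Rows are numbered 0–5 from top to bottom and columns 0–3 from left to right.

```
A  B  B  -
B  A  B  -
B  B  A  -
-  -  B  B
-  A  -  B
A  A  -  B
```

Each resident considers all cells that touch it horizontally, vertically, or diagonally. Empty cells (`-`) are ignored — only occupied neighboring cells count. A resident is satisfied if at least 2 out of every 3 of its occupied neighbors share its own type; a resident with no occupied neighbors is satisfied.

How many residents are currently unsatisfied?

(0,0)A 1/3 ✗
(0,1)B 3/5 ✗
(0,2)B 2/3 ✓
(1,0)B 3/5 ✗
(1,1)A 2/8 ✗
(1,2)B 3/5 ✗
(2,0)B 2/3 ✓
(2,1)B 4/6 ✓
(2,2)A 1/5 ✗
(3,2)B 3/5 ✗
(3,3)B 2/3 ✓
(4,1)A 2/3 ✓
(4,3)B 3/3 ✓
(5,0)A 2/2 ✓
(5,1)A 2/2 ✓
(5,3)B 1/1 ✓
Unsatisfied: (0,0), (0,1), (1,0), (1,1), (1,2), (2,2), (3,2) — 7 in total.

7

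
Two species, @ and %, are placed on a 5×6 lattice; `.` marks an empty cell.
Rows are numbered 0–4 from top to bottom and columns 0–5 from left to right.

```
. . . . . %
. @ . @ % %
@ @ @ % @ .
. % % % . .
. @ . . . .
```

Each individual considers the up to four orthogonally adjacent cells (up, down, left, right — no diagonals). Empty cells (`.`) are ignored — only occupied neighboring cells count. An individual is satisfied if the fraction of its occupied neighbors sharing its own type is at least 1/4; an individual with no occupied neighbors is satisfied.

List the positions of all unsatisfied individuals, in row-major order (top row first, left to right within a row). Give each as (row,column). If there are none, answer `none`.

Row 0: (0,5)% 1/1 satisfied
Row 1: (1,1)@ 1/1 satisfied · (1,3)@ 0/2 not · (1,4)% 1/3 satisfied · (1,5)% 2/2 satisfied
Row 2: (2,0)@ 1/1 satisfied · (2,1)@ 3/4 satisfied · (2,2)@ 1/3 satisfied · (2,3)% 1/4 satisfied · (2,4)@ 0/2 not
Row 3: (3,1)% 1/3 satisfied · (3,2)% 2/3 satisfied · (3,3)% 2/2 satisfied
Row 4: (4,1)@ 0/1 not

(1,3), (2,4), (4,1)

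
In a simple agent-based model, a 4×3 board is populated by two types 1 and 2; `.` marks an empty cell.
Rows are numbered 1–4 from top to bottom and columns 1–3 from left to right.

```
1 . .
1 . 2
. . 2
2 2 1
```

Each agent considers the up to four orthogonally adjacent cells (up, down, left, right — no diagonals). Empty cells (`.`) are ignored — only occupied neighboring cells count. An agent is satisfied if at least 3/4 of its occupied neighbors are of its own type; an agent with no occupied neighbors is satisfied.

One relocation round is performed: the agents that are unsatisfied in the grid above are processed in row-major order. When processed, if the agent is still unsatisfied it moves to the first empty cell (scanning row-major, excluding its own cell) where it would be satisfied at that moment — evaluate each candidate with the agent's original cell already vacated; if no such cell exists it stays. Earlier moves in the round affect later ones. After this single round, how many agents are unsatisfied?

Initially unsatisfied (in order): (3,3), (4,2), (4,3).
  (3,3) → (1,3).
  (4,2) → (3,2).
  (4,3): now satisfied by earlier moves; stays.
Resulting grid:
1 . 2
1 . 2
. 2 .
2 . 1
All satisfied now.

0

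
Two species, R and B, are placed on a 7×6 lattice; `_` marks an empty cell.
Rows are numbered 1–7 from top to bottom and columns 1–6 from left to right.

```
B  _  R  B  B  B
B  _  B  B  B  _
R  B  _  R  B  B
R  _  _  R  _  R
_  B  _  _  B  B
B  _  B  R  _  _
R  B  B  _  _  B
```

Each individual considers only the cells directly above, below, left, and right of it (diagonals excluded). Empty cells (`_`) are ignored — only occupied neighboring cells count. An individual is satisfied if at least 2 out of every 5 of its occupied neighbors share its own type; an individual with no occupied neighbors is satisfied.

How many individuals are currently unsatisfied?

(1,1)B 1/1 ok
(1,3)R 0/2 unhappy
(1,4)B 2/3 ok
(1,5)B 3/3 ok
(1,6)B 1/1 ok
(2,1)B 1/2 ok
(2,3)B 1/2 ok
(2,4)B 3/4 ok
(2,5)B 3/3 ok
(3,1)R 1/3 unhappy
(3,2)B 0/1 unhappy
(3,4)R 1/3 unhappy
(3,5)B 2/3 ok
(3,6)B 1/2 ok
(4,1)R 1/1 ok
(4,4)R 1/1 ok
(4,6)R 0/2 unhappy
(5,2)B 0/0 ok
(5,5)B 1/1 ok
(5,6)B 1/2 ok
(6,1)B 0/1 unhappy
(6,3)B 1/2 ok
(6,4)R 0/1 unhappy
(7,1)R 0/2 unhappy
(7,2)B 1/2 ok
(7,3)B 2/2 ok
(7,6)B 0/0 ok
Unsatisfied: (1,3), (3,1), (3,2), (3,4), (4,6), (6,1), (6,4), (7,1) — 8 in total.

8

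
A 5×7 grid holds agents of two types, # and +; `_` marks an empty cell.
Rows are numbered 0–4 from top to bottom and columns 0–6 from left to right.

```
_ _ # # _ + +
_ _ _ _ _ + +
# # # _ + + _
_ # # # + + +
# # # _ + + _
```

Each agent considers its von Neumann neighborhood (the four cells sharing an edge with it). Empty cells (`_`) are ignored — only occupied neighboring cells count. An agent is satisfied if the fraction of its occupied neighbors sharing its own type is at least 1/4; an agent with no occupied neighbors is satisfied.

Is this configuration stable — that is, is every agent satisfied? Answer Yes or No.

Yes

Row 0: (0,2)# 1/1 ✓ · (0,3)# 1/1 ✓ · (0,5)+ 2/2 ✓ · (0,6)+ 2/2 ✓
Row 1: (1,5)+ 3/3 ✓ · (1,6)+ 2/2 ✓
Row 2: (2,0)# 1/1 ✓ · (2,1)# 3/3 ✓ · (2,2)# 2/2 ✓ · (2,4)+ 2/2 ✓ · (2,5)+ 3/3 ✓
Row 3: (3,1)# 3/3 ✓ · (3,2)# 4/4 ✓ · (3,3)# 1/2 ✓ · (3,4)+ 3/4 ✓ · (3,5)+ 4/4 ✓ · (3,6)+ 1/1 ✓
Row 4: (4,0)# 1/1 ✓ · (4,1)# 3/3 ✓ · (4,2)# 2/2 ✓ · (4,4)+ 2/2 ✓ · (4,5)+ 2/2 ✓
All meet the threshold, so the configuration is stable.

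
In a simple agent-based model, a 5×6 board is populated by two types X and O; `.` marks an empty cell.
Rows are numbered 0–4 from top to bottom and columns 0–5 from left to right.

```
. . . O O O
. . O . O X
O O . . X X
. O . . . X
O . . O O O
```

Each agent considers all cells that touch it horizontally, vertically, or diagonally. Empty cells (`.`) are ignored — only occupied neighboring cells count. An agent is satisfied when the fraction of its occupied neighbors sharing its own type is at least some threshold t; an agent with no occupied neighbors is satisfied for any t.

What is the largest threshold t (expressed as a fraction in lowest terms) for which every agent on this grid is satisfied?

(0,3)O 3/3
(0,4)O 3/4
(0,5)O 2/3
(1,2)O 2/2
(1,4)O 3/6
(1,5)X 2/5
(2,0)O 2/2
(2,1)O 3/3
(2,4)X 3/4
(2,5)X 3/4
(3,1)O 3/3
(3,5)X 2/4
(4,0)O 1/1
(4,3)O 1/1
(4,4)O 2/3
(4,5)O 1/2
The smallest same-type fraction is 2/5 at (1,5), which reduces to 2/5. Any threshold above that leaves this agent unsatisfied.

2/5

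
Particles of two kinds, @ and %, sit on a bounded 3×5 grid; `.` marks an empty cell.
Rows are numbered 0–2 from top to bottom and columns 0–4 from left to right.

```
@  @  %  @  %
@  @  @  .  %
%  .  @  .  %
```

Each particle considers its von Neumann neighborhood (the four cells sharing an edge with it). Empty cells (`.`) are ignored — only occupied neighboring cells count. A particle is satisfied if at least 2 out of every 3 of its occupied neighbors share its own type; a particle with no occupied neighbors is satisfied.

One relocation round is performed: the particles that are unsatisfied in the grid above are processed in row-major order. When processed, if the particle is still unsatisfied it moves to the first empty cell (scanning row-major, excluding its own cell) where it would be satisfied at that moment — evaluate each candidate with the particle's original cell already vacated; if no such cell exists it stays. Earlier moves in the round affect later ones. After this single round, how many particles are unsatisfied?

Initially unsatisfied (in order): (0,2), (0,3), (0,4), (2,0).
  (0,2): no empty cell satisfies it; stays.
  (0,3) → (2,1).
  (0,4): now satisfied by earlier moves; stays.
  (2,0) → (0,3).
Resulting grid:
@ @ % % %
@ @ @ . %
. @ @ . %
Unsatisfied now: (0,2).

1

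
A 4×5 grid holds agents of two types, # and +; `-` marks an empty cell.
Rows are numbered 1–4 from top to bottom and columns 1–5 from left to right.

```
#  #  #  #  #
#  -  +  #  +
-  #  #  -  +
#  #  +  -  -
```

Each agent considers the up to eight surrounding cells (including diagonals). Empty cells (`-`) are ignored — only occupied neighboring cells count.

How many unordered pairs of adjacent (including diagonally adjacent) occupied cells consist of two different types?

Scan each occupied cell's neighbors to the right and below (and the two forward diagonals) so each pair is counted once.
Row 1: #(1,1)–#(1,2)= #(1,1)–#(2,1)= #(1,2)–#(1,3)= #(1,2)–+(2,3)≠ #(1,2)–#(2,1)= #(1,3)–#(1,4)= #(1,3)–+(2,3)≠ #(1,3)–#(2,4)= #(1,4)–#(1,5)= #(1,4)–#(2,4)= #(1,4)–+(2,5)≠ #(1,4)–+(2,3)≠ #(1,5)–+(2,5)≠ #(1,5)–#(2,4)=  → 5/14 unlike.
Row 2: #(2,1)–#(3,2)= +(2,3)–#(2,4)≠ +(2,3)–#(3,3)≠ +(2,3)–#(3,2)≠ #(2,4)–+(2,5)≠ #(2,4)–+(3,5)≠ #(2,4)–#(3,3)= +(2,5)–+(3,5)=  → 5/8 unlike.
Row 3: #(3,2)–#(3,3)= #(3,2)–#(4,2)= #(3,2)–+(4,3)≠ #(3,2)–#(4,1)= #(3,3)–+(4,3)≠ #(3,3)–#(4,2)=  → 2/6 unlike.
Row 4: #(4,1)–#(4,2)= #(4,2)–+(4,3)≠  → 1/2 unlike.
Total adjacent occupied pairs: 30; unlike-type pairs: 13.

13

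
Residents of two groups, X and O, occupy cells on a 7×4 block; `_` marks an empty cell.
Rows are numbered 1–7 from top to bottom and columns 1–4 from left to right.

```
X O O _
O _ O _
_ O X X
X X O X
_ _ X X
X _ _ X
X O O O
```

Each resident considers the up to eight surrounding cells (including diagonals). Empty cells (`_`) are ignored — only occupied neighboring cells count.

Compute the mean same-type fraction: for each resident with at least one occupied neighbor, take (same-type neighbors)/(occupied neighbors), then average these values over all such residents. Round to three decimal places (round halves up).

(1,1)X 0/2
(1,2)O 3/4
(1,3)O 2/2
(2,1)O 2/3
(2,3)O 3/5
(3,2)O 3/6
(3,3)X 3/6
(3,4)X 2/4
(4,1)X 1/2
(4,2)X 3/5
(4,3)O 1/7
(4,4)X 4/5
(5,3)X 4/5
(5,4)X 3/4
(6,1)X 1/2
(6,4)X 2/4
(7,1)X 1/2
(7,2)O 1/3
(7,3)O 2/3
(7,4)O 1/2
Sum over 20 residents: 0/2 + 3/4 + 2/2 + 2/3 + 3/5 + 3/6 + 3/6 + 2/4 + 1/2 + 3/5 + 1/7 + 4/5 + 4/5 + 3/4 + 1/2 + 2/4 + 1/2 + 1/3 + 2/3 + 1/2 = 2333/210; mean = 2333/210 ÷ 20 = 2333/4200 = 0.555476… → 0.555.

0.555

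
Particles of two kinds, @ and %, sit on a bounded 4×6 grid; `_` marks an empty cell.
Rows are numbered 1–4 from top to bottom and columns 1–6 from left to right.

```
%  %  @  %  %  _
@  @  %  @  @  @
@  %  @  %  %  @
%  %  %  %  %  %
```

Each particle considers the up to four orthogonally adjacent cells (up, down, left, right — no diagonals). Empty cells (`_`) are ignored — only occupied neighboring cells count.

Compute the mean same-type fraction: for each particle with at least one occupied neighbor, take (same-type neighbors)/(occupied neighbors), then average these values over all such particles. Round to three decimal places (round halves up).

0.475

(1,1)% 1/2
(1,2)% 1/3
(1,3)@ 0/3
(1,4)% 1/3
(1,5)% 1/2
(2,1)@ 2/3
(2,2)@ 1/4
(2,3)% 0/4
(2,4)@ 1/4
(2,5)@ 2/4
(2,6)@ 2/2
(3,1)@ 1/3
(3,2)% 1/4
(3,3)@ 0/4
(3,4)% 2/4
(3,5)% 2/4
(3,6)@ 1/3
(4,1)% 1/2
(4,2)% 3/3
(4,3)% 2/3
(4,4)% 3/3
(4,5)% 3/3
(4,6)% 1/2
Sum over 23 particles: 1/2 + 1/3 + 0/3 + 1/3 + 1/2 + 2/3 + 1/4 + 0/4 + 1/4 + 2/4 + 2/2 + 1/3 + 1/4 + 0/4 + 2/4 + 2/4 + 1/3 + 1/2 + 3/3 + 2/3 + 3/3 + 3/3 + 1/2 = 131/12; mean = 131/12 ÷ 23 = 131/276 = 0.474637… → 0.475.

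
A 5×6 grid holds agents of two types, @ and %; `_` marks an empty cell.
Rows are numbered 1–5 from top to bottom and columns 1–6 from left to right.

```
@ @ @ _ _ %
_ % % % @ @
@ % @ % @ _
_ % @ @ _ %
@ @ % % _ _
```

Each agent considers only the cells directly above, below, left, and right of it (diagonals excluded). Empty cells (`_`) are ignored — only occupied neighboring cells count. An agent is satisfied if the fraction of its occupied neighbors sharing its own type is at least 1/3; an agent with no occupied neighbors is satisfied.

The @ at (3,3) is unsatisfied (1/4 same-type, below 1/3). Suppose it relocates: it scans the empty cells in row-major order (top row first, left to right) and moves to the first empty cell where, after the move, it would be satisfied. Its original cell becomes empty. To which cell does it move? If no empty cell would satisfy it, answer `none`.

(1,4)

Vacating (3,3). Empty cells in order:
  (1,4): 1/2 same-type → satisfied — stop here.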